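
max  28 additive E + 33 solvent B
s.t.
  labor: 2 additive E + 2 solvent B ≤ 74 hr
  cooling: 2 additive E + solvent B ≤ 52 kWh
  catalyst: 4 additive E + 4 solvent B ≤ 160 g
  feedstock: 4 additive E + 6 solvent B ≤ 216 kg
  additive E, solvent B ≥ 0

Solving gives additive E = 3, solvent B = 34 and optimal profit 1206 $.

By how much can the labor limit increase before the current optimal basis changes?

Binding constraints: labor, feedstock. The basis is B = [[2,2],[4,6]] with det 4.
Per unit increase in labor, x* moves by d = (1.5, -1).
The basis stays optimal until cooling becomes binding; allowable increase = 6 hr.

6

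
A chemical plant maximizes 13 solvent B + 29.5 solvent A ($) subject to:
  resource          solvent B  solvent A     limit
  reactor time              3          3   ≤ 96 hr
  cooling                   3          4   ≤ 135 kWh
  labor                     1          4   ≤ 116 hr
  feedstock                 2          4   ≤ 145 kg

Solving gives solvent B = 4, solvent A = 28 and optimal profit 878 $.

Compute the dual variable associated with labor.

5.5

At the optimum: reactor time uses 96 of 96 (binding); cooling uses 124 of 135 (slack = 11); labor uses 116 of 116 (binding); feedstock uses 120 of 145 (slack = 25).
By complementary slackness, y = 0 for the non-binding constraints.
From A_Bᵀ y = c: 3·y_reactor time + 1·y_labor = 13; 3·y_reactor time + 4·y_labor = 29.5.
Solving: y_reactor time = 2.5, y_labor = 5.5.
Shadow price of labor = 5.5.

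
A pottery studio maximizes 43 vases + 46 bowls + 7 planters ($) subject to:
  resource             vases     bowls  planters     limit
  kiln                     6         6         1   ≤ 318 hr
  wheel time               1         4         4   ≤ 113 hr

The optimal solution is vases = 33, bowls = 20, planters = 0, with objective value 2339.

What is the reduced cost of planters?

Check each constraint at x*: kiln 318/318 (tight); wheel time 113/113 (tight).
From A_Bᵀ y = c: 6·y_kiln + 1·y_wheel time = 43; 6·y_kiln + 4·y_wheel time = 46.
Solving: y_kiln = 7, y_wheel time = 1.
Reduced cost of planters: c₃ − yᵀa₃ = 7 − (7·1 + 1·4) = 7 − 11 = -4.

-4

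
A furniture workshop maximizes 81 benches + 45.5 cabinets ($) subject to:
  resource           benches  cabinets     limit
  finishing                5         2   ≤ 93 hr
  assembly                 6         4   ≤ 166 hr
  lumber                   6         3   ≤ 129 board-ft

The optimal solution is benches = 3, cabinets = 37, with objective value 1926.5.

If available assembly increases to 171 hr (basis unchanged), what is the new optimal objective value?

At the optimum: finishing uses 89 of 93 (slack = 4); assembly uses 166 of 166 (binding); lumber uses 129 of 129 (binding).
By complementary slackness, y = 0 for the non-binding constraint.
The binding rows give the dual system: 6·y_assembly + 6·y_lumber = 81 and 4·y_assembly + 3·y_lumber = 45.5.
This yields shadow prices y_assembly = 5, y_lumber = 8.5.
Δz = y_assembly·Δb = 5 × (5) = 25, so new z* = 1926.5 + 25 = 1951.5.

1951.5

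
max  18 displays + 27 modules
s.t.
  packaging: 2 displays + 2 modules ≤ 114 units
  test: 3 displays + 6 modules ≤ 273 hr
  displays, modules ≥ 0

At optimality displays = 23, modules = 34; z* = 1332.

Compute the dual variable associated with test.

3

Both packaging and test are binding at x*.
From A_Bᵀ y = c: 2·y_packaging + 3·y_test = 18; 2·y_packaging + 6·y_test = 27.
Solving: y_packaging = 4.5, y_test = 3.
Shadow price of test = 3.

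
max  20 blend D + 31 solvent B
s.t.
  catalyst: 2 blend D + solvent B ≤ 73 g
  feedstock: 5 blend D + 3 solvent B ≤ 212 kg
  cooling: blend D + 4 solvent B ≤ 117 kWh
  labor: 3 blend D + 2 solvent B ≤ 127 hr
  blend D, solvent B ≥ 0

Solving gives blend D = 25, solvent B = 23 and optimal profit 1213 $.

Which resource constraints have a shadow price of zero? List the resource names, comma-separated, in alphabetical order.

feedstock, labor

catalyst: 73/73 (binding)
feedstock: 194/212 (slack 18)
cooling: 117/117 (binding)
labor: 121/127 (slack 6)
By complementary slackness, a constraint with positive slack has shadow price 0 → feedstock, labor.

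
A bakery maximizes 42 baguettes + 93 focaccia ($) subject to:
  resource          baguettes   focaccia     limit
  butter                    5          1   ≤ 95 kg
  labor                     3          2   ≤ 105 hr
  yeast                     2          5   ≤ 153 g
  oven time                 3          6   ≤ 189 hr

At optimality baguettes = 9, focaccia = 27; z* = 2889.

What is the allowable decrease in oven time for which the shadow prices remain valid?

Binding constraints: yeast, oven time. The basis is B = [[2,5],[3,6]] with det -3.
Per unit decrease in oven time, x* moves by d = (-1.6667, 0.6667).
The basis stays optimal until baguettes reaches 0; allowable decrease = 5.4 hr.

5.4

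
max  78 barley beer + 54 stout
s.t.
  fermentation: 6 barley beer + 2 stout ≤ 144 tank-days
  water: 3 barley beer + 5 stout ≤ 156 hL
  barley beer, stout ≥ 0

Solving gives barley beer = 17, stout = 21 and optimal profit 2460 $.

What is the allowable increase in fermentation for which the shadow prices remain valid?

Binding constraints: fermentation, water. The basis is B = [[6,2],[3,5]] with det 24.
Per unit increase in fermentation, x* moves by d = (0.2083, -0.125).
The basis stays optimal until stout reaches 0; allowable increase = 168 tank-days.

168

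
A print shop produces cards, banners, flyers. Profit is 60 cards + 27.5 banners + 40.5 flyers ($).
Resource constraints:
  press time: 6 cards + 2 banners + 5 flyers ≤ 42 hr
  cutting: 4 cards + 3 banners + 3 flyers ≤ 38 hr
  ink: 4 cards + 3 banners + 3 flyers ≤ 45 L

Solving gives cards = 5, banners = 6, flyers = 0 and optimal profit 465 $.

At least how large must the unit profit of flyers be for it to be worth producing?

At the optimum: press time uses 42 of 42 (binding); cutting uses 38 of 38 (binding); ink uses 38 of 45 (slack = 7).
Slack constraints have shadow price 0 (complementary slackness).
Dual feasibility on the basic columns requires 6·y_press time + 4·y_cutting = 60, 2·y_press time + 3·y_cutting = 27.5.
Solving: y_press time = 7, y_cutting = 4.5.
flyers enters the basis when its profit ≥ yᵀa₃ = 7·5 + 4.5·3 = 48.5.

48.5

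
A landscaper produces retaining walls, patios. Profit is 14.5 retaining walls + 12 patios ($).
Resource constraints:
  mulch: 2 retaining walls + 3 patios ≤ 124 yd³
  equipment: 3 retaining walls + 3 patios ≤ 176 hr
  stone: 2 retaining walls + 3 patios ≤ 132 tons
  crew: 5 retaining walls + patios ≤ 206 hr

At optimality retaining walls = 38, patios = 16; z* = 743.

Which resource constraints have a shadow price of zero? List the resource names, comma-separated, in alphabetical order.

equipment, stone

mulch: 124/124 (binding)
equipment: 162/176 (slack 14)
stone: 124/132 (slack 8)
crew: 206/206 (binding)
By complementary slackness, a constraint with positive slack has shadow price 0 → equipment, stone.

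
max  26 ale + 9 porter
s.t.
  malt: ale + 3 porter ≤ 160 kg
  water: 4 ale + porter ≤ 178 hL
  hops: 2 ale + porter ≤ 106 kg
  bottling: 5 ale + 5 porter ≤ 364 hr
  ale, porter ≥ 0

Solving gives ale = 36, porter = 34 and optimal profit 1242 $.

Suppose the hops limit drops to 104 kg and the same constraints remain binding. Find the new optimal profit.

1232

Check each constraint at x*: malt 138/160 (slack 22); water 178/178 (tight); hops 106/106 (tight); bottling 350/364 (slack 14).
Slack constraints have shadow price 0 (complementary slackness).
The binding rows give the dual system: 4·y_water + 2·y_hops = 26 and 1·y_water + 1·y_hops = 9.
→ y_water = 4 and y_hops = 5.
Δz = y_hops·Δb = 5 × (-2) = -10, so new z* = 1242 − 10 = 1232.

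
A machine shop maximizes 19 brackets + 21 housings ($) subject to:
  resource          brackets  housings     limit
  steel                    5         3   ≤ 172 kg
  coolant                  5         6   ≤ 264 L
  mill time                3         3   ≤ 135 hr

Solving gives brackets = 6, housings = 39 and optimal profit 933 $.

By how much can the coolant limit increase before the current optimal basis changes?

Binding constraints: coolant, mill time. The basis is B = [[5,6],[3,3]] with det -3.
Per unit increase in coolant, x* moves by d = (-1, 1).
The basis stays optimal until brackets reaches 0; allowable increase = 6 L.

6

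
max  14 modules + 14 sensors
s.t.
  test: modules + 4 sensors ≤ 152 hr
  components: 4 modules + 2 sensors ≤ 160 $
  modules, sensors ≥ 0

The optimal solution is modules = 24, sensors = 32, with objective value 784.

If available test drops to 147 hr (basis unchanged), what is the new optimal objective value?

774

At the optimum: test uses 152 of 152 (binding); components uses 160 of 160 (binding).
The binding rows give the dual system: 1·y_test + 4·y_components = 14 and 4·y_test + 2·y_components = 14.
→ y_test = 2 and y_components = 3.
Δz = y_test·Δb = 2 × (-5) = -10, so new z* = 784 − 10 = 774.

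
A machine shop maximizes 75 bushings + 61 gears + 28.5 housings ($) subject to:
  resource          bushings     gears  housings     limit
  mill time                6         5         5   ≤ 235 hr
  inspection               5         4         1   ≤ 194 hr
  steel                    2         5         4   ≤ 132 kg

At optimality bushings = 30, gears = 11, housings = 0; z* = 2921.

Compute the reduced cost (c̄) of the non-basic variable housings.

-5.5

At the optimum: mill time uses 235 of 235 (binding); inspection uses 194 of 194 (binding); steel uses 115 of 132 (slack = 17).
By complementary slackness, y = 0 for the non-binding constraint.
From A_Bᵀ y = c: 6·y_mill time + 5·y_inspection = 75; 5·y_mill time + 4·y_inspection = 61.
This yields shadow prices y_mill time = 5, y_inspection = 9.
Reduced cost of housings: c₃ − yᵀa₃ = 28.5 − (5·5 + 9·1) = 28.5 − 34 = -5.5.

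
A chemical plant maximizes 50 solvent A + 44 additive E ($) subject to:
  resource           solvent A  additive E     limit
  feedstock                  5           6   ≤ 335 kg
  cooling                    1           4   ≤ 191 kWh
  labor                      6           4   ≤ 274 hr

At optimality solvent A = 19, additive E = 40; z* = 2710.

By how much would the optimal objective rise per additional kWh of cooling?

At the optimum: feedstock uses 335 of 335 (binding); cooling uses 179 of 191 (slack = 12); labor uses 274 of 274 (binding).
Slack constraints have shadow price 0 (complementary slackness).
The binding rows give the dual system: 5·y_feedstock + 6·y_labor = 50 and 6·y_feedstock + 4·y_labor = 44.
This yields shadow prices y_feedstock = 4, y_labor = 5.
Shadow price of cooling = 0.

0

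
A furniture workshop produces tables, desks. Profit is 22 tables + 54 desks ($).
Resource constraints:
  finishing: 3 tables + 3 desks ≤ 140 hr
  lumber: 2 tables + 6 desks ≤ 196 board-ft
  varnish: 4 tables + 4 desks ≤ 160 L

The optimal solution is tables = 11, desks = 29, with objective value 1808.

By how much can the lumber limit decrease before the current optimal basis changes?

Binding constraints: lumber, varnish. The basis is B = [[2,6],[4,4]] with det -16.
Per unit decrease in lumber, x* moves by d = (0.25, -0.25).
The basis stays optimal until desks reaches 0; allowable decrease = 116 board-ft.

116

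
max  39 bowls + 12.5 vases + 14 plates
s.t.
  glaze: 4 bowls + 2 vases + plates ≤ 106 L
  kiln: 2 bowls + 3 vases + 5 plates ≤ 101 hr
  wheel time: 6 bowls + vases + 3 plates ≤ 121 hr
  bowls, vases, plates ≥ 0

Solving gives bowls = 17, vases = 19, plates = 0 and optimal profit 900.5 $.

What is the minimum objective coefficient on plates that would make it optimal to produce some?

At the optimum: glaze uses 106 of 106 (binding); kiln uses 91 of 101 (slack = 10); wheel time uses 121 of 121 (binding).
Since kiln is not tight, its dual is 0.
Dual feasibility on the basic columns requires 4·y_glaze + 6·y_wheel time = 39, 2·y_glaze + 1·y_wheel time = 12.5.
→ y_glaze = 4.5 and y_wheel time = 3.5.
plates enters the basis when its profit ≥ yᵀa₃ = 4.5·1 + 3.5·3 = 15.

15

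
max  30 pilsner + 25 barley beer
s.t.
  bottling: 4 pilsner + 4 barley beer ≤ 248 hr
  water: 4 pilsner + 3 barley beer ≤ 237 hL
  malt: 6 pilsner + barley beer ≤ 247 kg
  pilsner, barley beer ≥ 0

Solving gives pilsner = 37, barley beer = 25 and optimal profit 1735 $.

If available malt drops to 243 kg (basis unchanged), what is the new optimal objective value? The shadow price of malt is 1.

Δb = -4, so new z* = 1735 + (1)·(-4) = 1735 − 4 = 1731.

1731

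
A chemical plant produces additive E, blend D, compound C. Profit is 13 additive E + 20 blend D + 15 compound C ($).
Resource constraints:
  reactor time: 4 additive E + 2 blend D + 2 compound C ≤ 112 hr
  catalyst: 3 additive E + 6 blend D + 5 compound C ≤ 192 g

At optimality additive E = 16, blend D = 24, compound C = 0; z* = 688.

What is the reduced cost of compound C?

-2

Check each constraint at x*: reactor time 112/112 (tight); catalyst 192/192 (tight).
From A_Bᵀ y = c: 4·y_reactor time + 3·y_catalyst = 13; 2·y_reactor time + 6·y_catalyst = 20.
Solving: y_reactor time = 1, y_catalyst = 3.
Reduced cost of compound C: c₃ − yᵀa₃ = 15 − (1·2 + 3·5) = 15 − 17 = -2.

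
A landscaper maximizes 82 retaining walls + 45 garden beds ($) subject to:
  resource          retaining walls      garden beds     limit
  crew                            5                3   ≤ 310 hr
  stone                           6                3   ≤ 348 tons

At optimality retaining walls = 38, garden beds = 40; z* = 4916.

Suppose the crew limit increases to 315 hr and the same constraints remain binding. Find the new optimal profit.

4956

Both crew and stone are binding at x*.
The binding rows give the dual system: 5·y_crew + 6·y_stone = 82 and 3·y_crew + 3·y_stone = 45.
This yields shadow prices y_crew = 8, y_stone = 7.
Δz = y_crew·Δb = 8 × (5) = 40, so new z* = 4916 + 40 = 4956.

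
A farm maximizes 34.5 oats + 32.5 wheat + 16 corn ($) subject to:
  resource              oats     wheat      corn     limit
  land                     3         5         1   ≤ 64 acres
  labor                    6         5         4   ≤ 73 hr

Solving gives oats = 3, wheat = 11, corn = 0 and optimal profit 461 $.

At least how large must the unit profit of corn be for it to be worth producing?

21.5

At the optimum: land uses 64 of 64 (binding); labor uses 73 of 73 (binding).
The binding rows give the dual system: 3·y_land + 6·y_labor = 34.5 and 5·y_land + 5·y_labor = 32.5.
→ y_land = 1.5 and y_labor = 5.
corn enters the basis when its profit ≥ yᵀa₃ = 1.5·1 + 5·4 = 21.5.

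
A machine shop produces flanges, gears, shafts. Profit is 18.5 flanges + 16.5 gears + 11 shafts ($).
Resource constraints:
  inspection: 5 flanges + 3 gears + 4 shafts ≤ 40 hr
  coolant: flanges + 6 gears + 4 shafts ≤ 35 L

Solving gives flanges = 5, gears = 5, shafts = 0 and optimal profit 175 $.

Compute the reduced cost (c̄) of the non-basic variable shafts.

Check each constraint at x*: inspection 40/40 (tight); coolant 35/35 (tight).
Dual feasibility on the basic columns requires 5·y_inspection + 1·y_coolant = 18.5, 3·y_inspection + 6·y_coolant = 16.5.
This yields shadow prices y_inspection = 3.5, y_coolant = 1.
Reduced cost of shafts: c₃ − yᵀa₃ = 11 − (3.5·4 + 1·4) = 11 − 18 = -7.

-7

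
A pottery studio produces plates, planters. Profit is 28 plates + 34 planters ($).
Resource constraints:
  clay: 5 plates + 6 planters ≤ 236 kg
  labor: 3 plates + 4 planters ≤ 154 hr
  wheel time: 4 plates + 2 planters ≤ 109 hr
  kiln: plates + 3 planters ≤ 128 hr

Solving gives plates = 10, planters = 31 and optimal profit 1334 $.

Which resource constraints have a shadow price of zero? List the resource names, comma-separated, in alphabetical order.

clay: 236/236 (binding)
labor: 154/154 (binding)
wheel time: 102/109 (slack 7)
kiln: 103/128 (slack 25)
By complementary slackness, a constraint with positive slack has shadow price 0 → kiln, wheel time.

kiln, wheel time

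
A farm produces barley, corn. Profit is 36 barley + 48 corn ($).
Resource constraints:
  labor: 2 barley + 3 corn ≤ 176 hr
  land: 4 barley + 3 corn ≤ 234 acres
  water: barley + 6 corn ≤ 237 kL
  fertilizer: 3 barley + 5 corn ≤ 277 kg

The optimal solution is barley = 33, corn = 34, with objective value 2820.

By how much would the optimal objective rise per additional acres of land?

Binding: land and water. Non-binding: labor (8 unused), fertilizer (8 unused).
Slack constraints have shadow price 0 (complementary slackness).
The binding rows give the dual system: 4·y_land + 1·y_water = 36 and 3·y_land + 6·y_water = 48.
→ y_land = 8 and y_water = 4.
Shadow price of land = 8.

8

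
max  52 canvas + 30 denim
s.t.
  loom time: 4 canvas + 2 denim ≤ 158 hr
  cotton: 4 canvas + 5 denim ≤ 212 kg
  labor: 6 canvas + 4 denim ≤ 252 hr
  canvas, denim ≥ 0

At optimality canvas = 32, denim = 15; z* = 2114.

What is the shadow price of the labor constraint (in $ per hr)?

Binding: loom time and labor. Non-binding: cotton (9 unused).
Since cotton is not tight, its dual is 0.
From A_Bᵀ y = c: 4·y_loom time + 6·y_labor = 52; 2·y_loom time + 4·y_labor = 30.
This yields shadow prices y_loom time = 7, y_labor = 4.
Shadow price of labor = 4.

4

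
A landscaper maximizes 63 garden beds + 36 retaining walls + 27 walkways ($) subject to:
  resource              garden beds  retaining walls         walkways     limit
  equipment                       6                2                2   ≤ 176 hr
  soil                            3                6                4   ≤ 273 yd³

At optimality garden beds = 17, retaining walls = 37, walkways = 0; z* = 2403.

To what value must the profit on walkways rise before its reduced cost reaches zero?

Both equipment and soil are binding at x*.
The binding rows give the dual system: 6·y_equipment + 3·y_soil = 63 and 2·y_equipment + 6·y_soil = 36.
This yields shadow prices y_equipment = 9, y_soil = 3.
walkways enters the basis when its profit ≥ yᵀa₃ = 9·2 + 3·4 = 30.

30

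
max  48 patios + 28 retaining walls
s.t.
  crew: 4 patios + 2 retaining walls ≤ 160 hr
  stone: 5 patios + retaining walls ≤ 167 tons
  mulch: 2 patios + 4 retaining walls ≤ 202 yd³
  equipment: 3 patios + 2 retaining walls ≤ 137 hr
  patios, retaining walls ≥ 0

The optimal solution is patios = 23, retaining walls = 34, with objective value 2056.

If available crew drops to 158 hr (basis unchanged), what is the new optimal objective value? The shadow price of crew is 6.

2044

Δb = -2, so new z* = 2056 + (6)·(-2) = 2056 − 12 = 2044.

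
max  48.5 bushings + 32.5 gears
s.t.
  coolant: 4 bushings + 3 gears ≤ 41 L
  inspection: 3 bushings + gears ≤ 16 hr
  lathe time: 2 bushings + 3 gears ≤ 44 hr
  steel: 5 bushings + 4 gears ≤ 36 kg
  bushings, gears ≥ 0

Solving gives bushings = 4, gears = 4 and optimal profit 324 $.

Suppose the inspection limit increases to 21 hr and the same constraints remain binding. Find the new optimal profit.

At the optimum: coolant uses 28 of 41 (slack = 13); inspection uses 16 of 16 (binding); lathe time uses 20 of 44 (slack = 24); steel uses 36 of 36 (binding).
By complementary slackness, y = 0 for the non-binding constraints.
The binding rows give the dual system: 3·y_inspection + 5·y_steel = 48.5 and 1·y_inspection + 4·y_steel = 32.5.
This yields shadow prices y_inspection = 4.5, y_steel = 7.
Δz = y_inspection·Δb = 4.5 × (5) = 22.5, so new z* = 324 + 22.5 = 346.5.

346.5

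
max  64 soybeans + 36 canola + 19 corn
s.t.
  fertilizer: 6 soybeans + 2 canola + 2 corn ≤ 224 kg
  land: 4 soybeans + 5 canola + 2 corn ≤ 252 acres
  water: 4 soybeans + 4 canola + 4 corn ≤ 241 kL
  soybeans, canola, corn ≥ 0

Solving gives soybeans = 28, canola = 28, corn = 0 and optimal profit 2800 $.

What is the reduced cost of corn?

Check each constraint at x*: fertilizer 224/224 (tight); land 252/252 (tight); water 224/241 (slack 17).
By complementary slackness, y = 0 for the non-binding constraint.
From A_Bᵀ y = c: 6·y_fertilizer + 4·y_land = 64; 2·y_fertilizer + 5·y_land = 36.
Solving: y_fertilizer = 8, y_land = 4.
Reduced cost of corn: c₃ − yᵀa₃ = 19 − (8·2 + 4·2) = 19 − 24 = -5.

-5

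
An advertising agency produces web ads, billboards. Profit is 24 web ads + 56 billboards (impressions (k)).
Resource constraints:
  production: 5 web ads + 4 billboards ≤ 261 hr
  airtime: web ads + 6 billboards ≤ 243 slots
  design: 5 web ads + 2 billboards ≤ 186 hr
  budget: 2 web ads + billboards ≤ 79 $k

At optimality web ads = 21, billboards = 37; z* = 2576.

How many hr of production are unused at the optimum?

production used = 5·21 + 4·37 = 253; slack = 261 − 253 = 8.

8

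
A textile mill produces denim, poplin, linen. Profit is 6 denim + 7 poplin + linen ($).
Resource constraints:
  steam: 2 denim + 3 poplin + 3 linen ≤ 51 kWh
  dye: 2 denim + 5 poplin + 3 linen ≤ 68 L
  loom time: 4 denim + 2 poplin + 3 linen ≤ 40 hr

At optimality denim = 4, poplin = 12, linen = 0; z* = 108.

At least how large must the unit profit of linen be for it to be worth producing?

6

Check each constraint at x*: steam 44/51 (slack 7); dye 68/68 (tight); loom time 40/40 (tight).
Slack constraints have shadow price 0 (complementary slackness).
Dual feasibility on the basic columns requires 2·y_dye + 4·y_loom time = 6, 5·y_dye + 2·y_loom time = 7.
Solving: y_dye = 1, y_loom time = 1.
linen enters the basis when its profit ≥ yᵀa₃ = 1·3 + 1·3 = 6.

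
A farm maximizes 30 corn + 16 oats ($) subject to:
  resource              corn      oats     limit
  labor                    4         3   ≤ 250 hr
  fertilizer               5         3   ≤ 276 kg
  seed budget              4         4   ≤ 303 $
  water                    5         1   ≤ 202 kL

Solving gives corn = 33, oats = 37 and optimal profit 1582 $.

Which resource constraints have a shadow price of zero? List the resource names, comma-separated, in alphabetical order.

labor, seed budget

labor: 243/250 (slack 7)
fertilizer: 276/276 (binding)
seed budget: 280/303 (slack 23)
water: 202/202 (binding)
By complementary slackness, a constraint with positive slack has shadow price 0 → labor, seed budget.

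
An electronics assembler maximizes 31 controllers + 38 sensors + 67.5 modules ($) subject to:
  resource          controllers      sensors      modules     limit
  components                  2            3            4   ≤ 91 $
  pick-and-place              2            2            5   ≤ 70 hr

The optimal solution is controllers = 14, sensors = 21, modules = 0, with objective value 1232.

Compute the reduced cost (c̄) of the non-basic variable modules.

Both components and pick-and-place are binding at x*.
The binding rows give the dual system: 2·y_components + 2·y_pick-and-place = 31 and 3·y_components + 2·y_pick-and-place = 38.
Solving: y_components = 7, y_pick-and-place = 8.5.
Reduced cost of modules: c₃ − yᵀa₃ = 67.5 − (7·4 + 8.5·5) = 67.5 − 70.5 = -3.

-3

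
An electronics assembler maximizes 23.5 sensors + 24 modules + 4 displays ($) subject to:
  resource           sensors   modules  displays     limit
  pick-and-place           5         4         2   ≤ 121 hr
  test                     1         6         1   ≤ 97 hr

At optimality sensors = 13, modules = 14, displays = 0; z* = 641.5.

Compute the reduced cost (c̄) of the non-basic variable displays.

Check each constraint at x*: pick-and-place 121/121 (tight); test 97/97 (tight).
The binding rows give the dual system: 5·y_pick-and-place + 1·y_test = 23.5 and 4·y_pick-and-place + 6·y_test = 24.
This yields shadow prices y_pick-and-place = 4.5, y_test = 1.
Reduced cost of displays: c₃ − yᵀa₃ = 4 − (4.5·2 + 1·1) = 4 − 10 = -6.

-6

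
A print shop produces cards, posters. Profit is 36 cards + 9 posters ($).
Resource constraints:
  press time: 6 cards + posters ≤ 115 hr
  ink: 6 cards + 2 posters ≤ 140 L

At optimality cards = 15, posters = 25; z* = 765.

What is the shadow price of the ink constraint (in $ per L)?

Check each constraint at x*: press time 115/115 (tight); ink 140/140 (tight).
Dual feasibility on the basic columns requires 6·y_press time + 6·y_ink = 36, 1·y_press time + 2·y_ink = 9.
→ y_press time = 3 and y_ink = 3.
Shadow price of ink = 3.

3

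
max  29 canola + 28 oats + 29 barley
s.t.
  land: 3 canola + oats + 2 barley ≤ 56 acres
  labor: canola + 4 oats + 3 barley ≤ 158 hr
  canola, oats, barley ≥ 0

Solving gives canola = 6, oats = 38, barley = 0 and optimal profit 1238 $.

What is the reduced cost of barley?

At the optimum: land uses 56 of 56 (binding); labor uses 158 of 158 (binding).
Dual feasibility on the basic columns requires 3·y_land + 1·y_labor = 29, 1·y_land + 4·y_labor = 28.
→ y_land = 8 and y_labor = 5.
Reduced cost of barley: c₃ − yᵀa₃ = 29 − (8·2 + 5·3) = 29 − 31 = -2.

-2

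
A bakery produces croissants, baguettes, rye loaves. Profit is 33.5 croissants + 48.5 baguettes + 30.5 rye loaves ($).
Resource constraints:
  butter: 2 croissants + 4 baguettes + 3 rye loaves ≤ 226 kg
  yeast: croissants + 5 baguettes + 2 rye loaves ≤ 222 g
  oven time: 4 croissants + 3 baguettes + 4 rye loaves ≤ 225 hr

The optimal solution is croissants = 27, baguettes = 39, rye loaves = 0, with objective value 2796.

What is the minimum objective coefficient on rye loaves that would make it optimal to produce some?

Check each constraint at x*: butter 210/226 (slack 16); yeast 222/222 (tight); oven time 225/225 (tight).
By complementary slackness, y = 0 for the non-binding constraint.
From A_Bᵀ y = c: 1·y_yeast + 4·y_oven time = 33.5; 5·y_yeast + 3·y_oven time = 48.5.
→ y_yeast = 5.5 and y_oven time = 7.
rye loaves enters the basis when its profit ≥ yᵀa₃ = 5.5·2 + 7·4 = 39.

39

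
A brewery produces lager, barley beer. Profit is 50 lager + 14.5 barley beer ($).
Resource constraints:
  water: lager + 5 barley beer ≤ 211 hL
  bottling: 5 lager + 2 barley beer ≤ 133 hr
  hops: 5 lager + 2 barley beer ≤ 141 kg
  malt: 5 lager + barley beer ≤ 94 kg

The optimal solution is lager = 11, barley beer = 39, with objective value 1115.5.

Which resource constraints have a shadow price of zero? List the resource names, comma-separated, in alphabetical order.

water: 206/211 (slack 5)
bottling: 133/133 (binding)
hops: 133/141 (slack 8)
malt: 94/94 (binding)
By complementary slackness, a constraint with positive slack has shadow price 0 → hops, water.

hops, water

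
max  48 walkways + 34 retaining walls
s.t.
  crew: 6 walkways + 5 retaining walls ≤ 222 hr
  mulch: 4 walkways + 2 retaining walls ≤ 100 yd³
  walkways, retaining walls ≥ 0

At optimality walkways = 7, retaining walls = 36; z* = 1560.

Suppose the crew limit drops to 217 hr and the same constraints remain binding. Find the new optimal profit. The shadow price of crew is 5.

1535

Δb = -5, so new z* = 1560 + (5)·(-5) = 1560 − 25 = 1535.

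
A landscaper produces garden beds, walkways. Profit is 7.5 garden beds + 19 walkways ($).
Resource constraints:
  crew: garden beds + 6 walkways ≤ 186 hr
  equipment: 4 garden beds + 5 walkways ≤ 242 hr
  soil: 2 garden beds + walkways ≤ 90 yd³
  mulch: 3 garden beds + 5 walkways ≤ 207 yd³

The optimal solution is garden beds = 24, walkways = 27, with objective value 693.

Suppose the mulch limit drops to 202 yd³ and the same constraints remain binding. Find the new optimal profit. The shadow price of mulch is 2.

683

Δb = -5, so new z* = 693 + (2)·(-5) = 693 − 10 = 683.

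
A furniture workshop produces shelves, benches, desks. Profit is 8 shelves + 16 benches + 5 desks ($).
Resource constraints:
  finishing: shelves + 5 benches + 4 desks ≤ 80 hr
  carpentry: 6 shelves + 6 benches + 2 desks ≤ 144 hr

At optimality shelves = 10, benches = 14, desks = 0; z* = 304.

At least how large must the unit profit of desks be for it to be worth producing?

10

Both finishing and carpentry are binding at x*.
The binding rows give the dual system: 1·y_finishing + 6·y_carpentry = 8 and 5·y_finishing + 6·y_carpentry = 16.
This yields shadow prices y_finishing = 2, y_carpentry = 1.
desks enters the basis when its profit ≥ yᵀa₃ = 2·4 + 1·2 = 10.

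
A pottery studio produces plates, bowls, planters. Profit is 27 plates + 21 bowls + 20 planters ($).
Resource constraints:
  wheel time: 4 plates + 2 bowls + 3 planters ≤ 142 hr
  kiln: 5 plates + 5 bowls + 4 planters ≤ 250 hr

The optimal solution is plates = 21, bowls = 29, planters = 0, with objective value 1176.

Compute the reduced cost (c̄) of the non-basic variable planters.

-1

Both wheel time and kiln are binding at x*.
The binding rows give the dual system: 4·y_wheel time + 5·y_kiln = 27 and 2·y_wheel time + 5·y_kiln = 21.
→ y_wheel time = 3 and y_kiln = 3.
Reduced cost of planters: c₃ − yᵀa₃ = 20 − (3·3 + 3·4) = 20 − 21 = -1.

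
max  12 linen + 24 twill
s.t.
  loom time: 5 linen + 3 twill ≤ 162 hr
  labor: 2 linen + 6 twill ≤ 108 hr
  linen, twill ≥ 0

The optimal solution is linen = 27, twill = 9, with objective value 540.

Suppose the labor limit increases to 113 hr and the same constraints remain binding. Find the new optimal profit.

Both loom time and labor are binding at x*.
The binding rows give the dual system: 5·y_loom time + 2·y_labor = 12 and 3·y_loom time + 6·y_labor = 24.
Solving: y_loom time = 1, y_labor = 3.5.
Δz = y_labor·Δb = 3.5 × (5) = 17.5, so new z* = 540 + 17.5 = 557.5.

557.5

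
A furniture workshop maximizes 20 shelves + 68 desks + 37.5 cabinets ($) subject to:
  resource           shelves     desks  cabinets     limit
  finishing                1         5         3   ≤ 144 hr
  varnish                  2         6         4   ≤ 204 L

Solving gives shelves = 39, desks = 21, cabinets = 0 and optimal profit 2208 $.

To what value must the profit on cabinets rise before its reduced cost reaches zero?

44

Check each constraint at x*: finishing 144/144 (tight); varnish 204/204 (tight).
Dual feasibility on the basic columns requires 1·y_finishing + 2·y_varnish = 20, 5·y_finishing + 6·y_varnish = 68.
Solving: y_finishing = 4, y_varnish = 8.
cabinets enters the basis when its profit ≥ yᵀa₃ = 4·3 + 8·4 = 44.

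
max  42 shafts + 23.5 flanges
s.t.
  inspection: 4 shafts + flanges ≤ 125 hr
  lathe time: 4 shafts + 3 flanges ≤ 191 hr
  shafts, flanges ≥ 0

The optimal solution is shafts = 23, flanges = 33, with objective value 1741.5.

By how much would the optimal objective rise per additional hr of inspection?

At the optimum: inspection uses 125 of 125 (binding); lathe time uses 191 of 191 (binding).
From A_Bᵀ y = c: 4·y_inspection + 4·y_lathe time = 42; 1·y_inspection + 3·y_lathe time = 23.5.
This yields shadow prices y_inspection = 4, y_lathe time = 6.5.
Shadow price of inspection = 4.

4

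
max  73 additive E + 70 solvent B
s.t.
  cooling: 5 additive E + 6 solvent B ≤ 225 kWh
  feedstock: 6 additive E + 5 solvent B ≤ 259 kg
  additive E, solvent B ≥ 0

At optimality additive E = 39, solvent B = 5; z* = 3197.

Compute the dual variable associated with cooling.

5

At the optimum: cooling uses 225 of 225 (binding); feedstock uses 259 of 259 (binding).
The binding rows give the dual system: 5·y_cooling + 6·y_feedstock = 73 and 6·y_cooling + 5·y_feedstock = 70.
This yields shadow prices y_cooling = 5, y_feedstock = 8.
Shadow price of cooling = 5.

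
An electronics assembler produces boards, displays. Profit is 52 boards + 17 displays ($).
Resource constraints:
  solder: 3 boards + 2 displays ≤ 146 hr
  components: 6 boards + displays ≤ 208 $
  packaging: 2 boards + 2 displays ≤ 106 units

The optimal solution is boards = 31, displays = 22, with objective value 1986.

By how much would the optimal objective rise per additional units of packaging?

5

At the optimum: solder uses 137 of 146 (slack = 9); components uses 208 of 208 (binding); packaging uses 106 of 106 (binding).
Slack constraints have shadow price 0 (complementary slackness).
The binding rows give the dual system: 6·y_components + 2·y_packaging = 52 and 1·y_components + 2·y_packaging = 17.
This yields shadow prices y_components = 7, y_packaging = 5.
Shadow price of packaging = 5.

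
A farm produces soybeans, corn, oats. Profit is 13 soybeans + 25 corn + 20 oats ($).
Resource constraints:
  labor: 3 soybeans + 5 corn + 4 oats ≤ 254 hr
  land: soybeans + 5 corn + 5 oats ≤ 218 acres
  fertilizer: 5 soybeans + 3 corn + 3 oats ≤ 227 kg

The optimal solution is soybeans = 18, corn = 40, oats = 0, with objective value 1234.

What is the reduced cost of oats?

At the optimum: labor uses 254 of 254 (binding); land uses 218 of 218 (binding); fertilizer uses 210 of 227 (slack = 17).
Since fertilizer is not tight, its dual is 0.
Dual feasibility on the basic columns requires 3·y_labor + 1·y_land = 13, 5·y_labor + 5·y_land = 25.
This yields shadow prices y_labor = 4, y_land = 1.
Reduced cost of oats: c₃ − yᵀa₃ = 20 − (4·4 + 1·5) = 20 − 21 = -1.

-1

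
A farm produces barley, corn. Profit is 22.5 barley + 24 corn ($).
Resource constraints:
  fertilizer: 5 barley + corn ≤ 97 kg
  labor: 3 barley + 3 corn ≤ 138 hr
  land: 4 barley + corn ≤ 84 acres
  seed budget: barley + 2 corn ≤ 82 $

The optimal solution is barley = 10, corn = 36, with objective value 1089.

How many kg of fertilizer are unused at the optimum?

fertilizer used = 5·10 + 1·36 = 86; slack = 97 − 86 = 11.

11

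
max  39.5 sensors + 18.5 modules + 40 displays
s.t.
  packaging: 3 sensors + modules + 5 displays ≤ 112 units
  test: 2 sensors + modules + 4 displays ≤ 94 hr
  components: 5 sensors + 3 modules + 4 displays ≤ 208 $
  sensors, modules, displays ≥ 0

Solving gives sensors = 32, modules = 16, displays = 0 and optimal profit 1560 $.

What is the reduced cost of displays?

-8.5

At the optimum: packaging uses 112 of 112 (binding); test uses 80 of 94 (slack = 14); components uses 208 of 208 (binding).
Slack constraints have shadow price 0 (complementary slackness).
From A_Bᵀ y = c: 3·y_packaging + 5·y_components = 39.5; 1·y_packaging + 3·y_components = 18.5.
Solving: y_packaging = 6.5, y_components = 4.
Reduced cost of displays: c₃ − yᵀa₃ = 40 − (6.5·5 + 4·4) = 40 − 48.5 = -8.5.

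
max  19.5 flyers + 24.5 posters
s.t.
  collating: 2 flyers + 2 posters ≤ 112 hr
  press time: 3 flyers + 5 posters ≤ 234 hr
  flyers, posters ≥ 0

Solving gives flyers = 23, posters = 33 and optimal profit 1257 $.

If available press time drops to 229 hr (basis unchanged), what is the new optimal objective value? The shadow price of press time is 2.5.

Δb = -5, so new z* = 1257 + (2.5)·(-5) = 1257 − 12.5 = 1244.5.

1244.5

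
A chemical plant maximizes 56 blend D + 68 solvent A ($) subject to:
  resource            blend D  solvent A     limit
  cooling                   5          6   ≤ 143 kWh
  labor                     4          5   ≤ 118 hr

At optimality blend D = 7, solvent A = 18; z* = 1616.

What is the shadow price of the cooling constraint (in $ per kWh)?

8

At the optimum: cooling uses 143 of 143 (binding); labor uses 118 of 118 (binding).
The binding rows give the dual system: 5·y_cooling + 4·y_labor = 56 and 6·y_cooling + 5·y_labor = 68.
→ y_cooling = 8 and y_labor = 4.
Shadow price of cooling = 8.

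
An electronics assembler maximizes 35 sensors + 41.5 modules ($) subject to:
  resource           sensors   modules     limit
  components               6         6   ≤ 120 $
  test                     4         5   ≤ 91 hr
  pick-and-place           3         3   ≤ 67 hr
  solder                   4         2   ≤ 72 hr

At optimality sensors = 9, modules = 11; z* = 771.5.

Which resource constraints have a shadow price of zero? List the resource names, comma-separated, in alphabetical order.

components: 120/120 (binding)
test: 91/91 (binding)
pick-and-place: 60/67 (slack 7)
solder: 58/72 (slack 14)
By complementary slackness, a constraint with positive slack has shadow price 0 → pick-and-place, solder.

pick-and-place, solder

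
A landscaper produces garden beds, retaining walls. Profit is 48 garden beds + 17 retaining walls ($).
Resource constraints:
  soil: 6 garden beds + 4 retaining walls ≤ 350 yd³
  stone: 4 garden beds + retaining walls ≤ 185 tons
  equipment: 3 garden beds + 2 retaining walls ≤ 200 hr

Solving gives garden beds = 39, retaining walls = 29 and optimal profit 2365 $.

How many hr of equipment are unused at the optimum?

equipment used = 3·39 + 2·29 = 175; slack = 200 − 175 = 25.

25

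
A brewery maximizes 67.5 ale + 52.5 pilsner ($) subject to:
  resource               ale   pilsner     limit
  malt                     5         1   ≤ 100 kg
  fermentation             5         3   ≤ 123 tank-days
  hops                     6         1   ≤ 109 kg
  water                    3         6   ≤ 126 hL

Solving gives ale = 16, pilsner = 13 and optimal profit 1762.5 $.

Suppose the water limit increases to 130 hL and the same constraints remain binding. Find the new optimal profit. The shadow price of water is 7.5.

Δb = 4, so new z* = 1762.5 + (7.5)·(4) = 1762.5 + 30 = 1792.5.

1792.5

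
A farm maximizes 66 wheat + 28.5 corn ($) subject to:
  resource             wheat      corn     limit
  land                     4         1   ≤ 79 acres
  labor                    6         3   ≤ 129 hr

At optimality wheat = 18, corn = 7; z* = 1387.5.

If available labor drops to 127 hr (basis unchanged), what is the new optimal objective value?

1371.5

Both land and labor are binding at x*.
Dual feasibility on the basic columns requires 4·y_land + 6·y_labor = 66, 1·y_land + 3·y_labor = 28.5.
This yields shadow prices y_land = 4.5, y_labor = 8.
Δz = y_labor·Δb = 8 × (-2) = -16, so new z* = 1387.5 − 16 = 1371.5.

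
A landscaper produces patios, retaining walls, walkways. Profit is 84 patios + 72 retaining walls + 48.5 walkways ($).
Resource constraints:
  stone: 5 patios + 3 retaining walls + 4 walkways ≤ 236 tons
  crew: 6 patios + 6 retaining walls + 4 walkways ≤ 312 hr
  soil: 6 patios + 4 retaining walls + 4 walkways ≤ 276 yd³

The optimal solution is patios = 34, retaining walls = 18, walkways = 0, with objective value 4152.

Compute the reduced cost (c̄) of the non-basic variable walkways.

-7.5

At the optimum: stone uses 224 of 236 (slack = 12); crew uses 312 of 312 (binding); soil uses 276 of 276 (binding).
Since stone is not tight, its dual is 0.
The binding rows give the dual system: 6·y_crew + 6·y_soil = 84 and 6·y_crew + 4·y_soil = 72.
This yields shadow prices y_crew = 8, y_soil = 6.
Reduced cost of walkways: c₃ − yᵀa₃ = 48.5 − (8·4 + 6·4) = 48.5 − 56 = -7.5.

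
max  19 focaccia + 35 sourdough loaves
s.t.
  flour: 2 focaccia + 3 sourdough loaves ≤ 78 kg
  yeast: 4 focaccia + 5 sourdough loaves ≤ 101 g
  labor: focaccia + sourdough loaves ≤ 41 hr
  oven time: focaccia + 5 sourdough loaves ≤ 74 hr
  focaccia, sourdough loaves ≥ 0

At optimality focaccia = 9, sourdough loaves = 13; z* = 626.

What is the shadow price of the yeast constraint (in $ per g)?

4

At the optimum: flour uses 57 of 78 (slack = 21); yeast uses 101 of 101 (binding); labor uses 22 of 41 (slack = 19); oven time uses 74 of 74 (binding).
Since flour, labor are not tight, their duals are 0.
Dual feasibility on the basic columns requires 4·y_yeast + 1·y_oven time = 19, 5·y_yeast + 5·y_oven time = 35.
This yields shadow prices y_yeast = 4, y_oven time = 3.
Shadow price of yeast = 4.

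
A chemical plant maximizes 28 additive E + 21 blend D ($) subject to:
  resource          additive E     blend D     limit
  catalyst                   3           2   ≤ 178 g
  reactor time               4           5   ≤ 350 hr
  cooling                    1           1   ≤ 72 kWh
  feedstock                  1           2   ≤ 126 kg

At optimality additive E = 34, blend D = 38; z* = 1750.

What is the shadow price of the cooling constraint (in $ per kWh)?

Binding: catalyst and cooling. Non-binding: reactor time (24 unused), feedstock (16 unused).
Slack constraints have shadow price 0 (complementary slackness).
The binding rows give the dual system: 3·y_catalyst + 1·y_cooling = 28 and 2·y_catalyst + 1·y_cooling = 21.
→ y_catalyst = 7 and y_cooling = 7.
Shadow price of cooling = 7.

7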